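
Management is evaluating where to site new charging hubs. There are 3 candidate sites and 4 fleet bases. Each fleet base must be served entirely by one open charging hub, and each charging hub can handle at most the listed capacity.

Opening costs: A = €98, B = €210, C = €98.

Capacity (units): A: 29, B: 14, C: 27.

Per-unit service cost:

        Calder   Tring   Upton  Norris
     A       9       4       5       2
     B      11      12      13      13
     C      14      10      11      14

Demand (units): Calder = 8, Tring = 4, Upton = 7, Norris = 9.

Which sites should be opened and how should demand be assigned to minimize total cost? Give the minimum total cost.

Open {A}: Calder→A 9·8=72, Tring→A 4·4=16, Upton→A 5·7=35, Norris→A 2·9=18.
Loads: A carries 28/29. Service 141; fixed 98; total 239.
Next best feasible plan costs 337.

Minimum total cost: 239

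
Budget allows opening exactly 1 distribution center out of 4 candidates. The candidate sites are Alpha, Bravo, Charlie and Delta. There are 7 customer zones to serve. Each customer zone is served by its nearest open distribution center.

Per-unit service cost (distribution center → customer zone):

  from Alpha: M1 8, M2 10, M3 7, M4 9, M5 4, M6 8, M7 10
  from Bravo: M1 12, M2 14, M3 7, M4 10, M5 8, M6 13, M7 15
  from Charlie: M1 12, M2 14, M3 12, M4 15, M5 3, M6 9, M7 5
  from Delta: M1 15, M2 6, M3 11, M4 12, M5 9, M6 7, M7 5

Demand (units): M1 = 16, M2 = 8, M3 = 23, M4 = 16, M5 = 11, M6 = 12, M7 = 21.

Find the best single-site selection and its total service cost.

With exactly 1 open, each customer zone uses its cheapest among the chosen.
{Alpha}: M1→Alpha 8·16=128, M2→Alpha 10·8=80, M3→Alpha 7·23=161, M4→Alpha 9·16=144, M5→Alpha 4·11=44, M6→Alpha 8·12=96, M7→Alpha 10·21=210. Service cost 863.
{Delta}: service cost 1021
{Charlie}: service cost 1066
Among all 4 size-1 choices, {Alpha} is lowest.

Choose Alpha only; total service cost 863.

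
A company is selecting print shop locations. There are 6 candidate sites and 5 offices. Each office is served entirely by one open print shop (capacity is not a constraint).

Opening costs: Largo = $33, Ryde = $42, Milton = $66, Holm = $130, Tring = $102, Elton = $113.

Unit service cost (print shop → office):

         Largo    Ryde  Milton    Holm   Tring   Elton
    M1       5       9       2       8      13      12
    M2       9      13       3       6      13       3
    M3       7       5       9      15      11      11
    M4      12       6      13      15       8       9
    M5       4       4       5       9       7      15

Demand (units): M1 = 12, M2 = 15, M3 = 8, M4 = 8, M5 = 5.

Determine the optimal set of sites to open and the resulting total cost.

Open Ryde and Milton; minimum total cost 285.

For any fixed open set, each office goes to its cheapest open site; total = fixed + service.
{Ryde, Milton}: M1→Milton 2·12=24, M2→Milton 3·15=45, M3→Ryde 5·8=40, M4→Ryde 6·8=48, M5→Ryde 4·5=20. Service 177; fixed 108; total 285.
{Largo, Ryde, Milton}: service 177 + fixed 141 = 318
{Milton}: service 270 + fixed 66 = 336
{Largo, Ryde, Milton, Holm, Tring, Elton}: service 177 + fixed 486 = 663
No other subset beats 285.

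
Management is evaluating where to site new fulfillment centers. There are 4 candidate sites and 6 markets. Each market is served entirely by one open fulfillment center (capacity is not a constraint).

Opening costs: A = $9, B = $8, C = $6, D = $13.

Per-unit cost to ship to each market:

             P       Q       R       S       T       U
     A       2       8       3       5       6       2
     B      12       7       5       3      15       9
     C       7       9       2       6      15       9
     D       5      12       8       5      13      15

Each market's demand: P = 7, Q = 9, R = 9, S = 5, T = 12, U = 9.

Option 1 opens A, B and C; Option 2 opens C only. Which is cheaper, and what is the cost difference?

Option 1 is cheaper by 222.

Option 1: {A, B, C}: P→A 2·7=14, Q→B 7·9=63, R→C 2·9=18, S→B 3·5=15, T→A 6·12=72, U→A 2·9=18. Service 200; fixed 23; total 223.
Option 2: {C}: P→C 7·7=49, Q→C 9·9=81, R→C 2·9=18, S→C 6·5=30, T→C 15·12=180, U→C 9·9=81. Service 439; fixed 6; total 445.
Difference: |223 − 445| = 222.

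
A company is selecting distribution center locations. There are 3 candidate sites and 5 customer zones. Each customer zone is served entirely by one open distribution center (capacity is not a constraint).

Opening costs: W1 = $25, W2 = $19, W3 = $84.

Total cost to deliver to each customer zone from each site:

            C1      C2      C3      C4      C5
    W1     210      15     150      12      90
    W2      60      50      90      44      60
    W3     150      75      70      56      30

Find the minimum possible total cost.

For any fixed open set, each customer zone goes to its cheapest open site; total = fixed + service.
{W1, W2}: C1→W2 60, C2→W1 15, C3→W2 90, C4→W1 12, C5→W2 60. Service 237; fixed 44; total 281.
{W1, W2, W3}: service 187 + fixed 128 = 315
{W2}: C1→W2 60, C2→W2 50, C3→W2 90, C4→W2 44, C5→W2 60. Service 304; fixed 19; total 323.
No other subset beats 281.

Minimum total cost: 281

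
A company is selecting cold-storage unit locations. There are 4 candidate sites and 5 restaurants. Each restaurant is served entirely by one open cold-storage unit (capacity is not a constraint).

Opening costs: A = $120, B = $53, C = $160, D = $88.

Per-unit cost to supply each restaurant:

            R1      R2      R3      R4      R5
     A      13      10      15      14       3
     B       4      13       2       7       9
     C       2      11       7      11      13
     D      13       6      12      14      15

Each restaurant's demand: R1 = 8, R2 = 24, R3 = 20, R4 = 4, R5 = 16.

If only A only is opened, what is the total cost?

Total cost: 868

Each restaurant is assigned to its cheapest site among the open ones.
{A}: R1→A 13·8=104, R2→A 10·24=240, R3→A 15·20=300, R4→A 14·4=56, R5→A 3·16=48. Service 748; fixed 120; total 868.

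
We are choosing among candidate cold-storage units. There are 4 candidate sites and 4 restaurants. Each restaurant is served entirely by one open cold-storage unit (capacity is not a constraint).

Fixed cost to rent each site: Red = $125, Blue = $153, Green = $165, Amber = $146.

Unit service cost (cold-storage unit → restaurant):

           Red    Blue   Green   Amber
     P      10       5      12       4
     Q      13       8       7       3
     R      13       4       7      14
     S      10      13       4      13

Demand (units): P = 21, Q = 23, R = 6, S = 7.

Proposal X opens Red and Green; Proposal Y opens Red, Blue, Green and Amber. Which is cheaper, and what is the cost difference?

Proposal X: {Red, Green}: P→Red 10·21=210, Q→Green 7·23=161, R→Green 7·6=42, S→Green 4·7=28. Service 441; fixed 290; total 731.
Proposal Y: {Red, Blue, Green, Amber}: P→Amber 4·21=84, Q→Amber 3·23=69, R→Blue 4·6=24, S→Green 4·7=28. Service 205; fixed 589; total 794.
Difference: |731 − 794| = 63.

Proposal X is cheaper by 63.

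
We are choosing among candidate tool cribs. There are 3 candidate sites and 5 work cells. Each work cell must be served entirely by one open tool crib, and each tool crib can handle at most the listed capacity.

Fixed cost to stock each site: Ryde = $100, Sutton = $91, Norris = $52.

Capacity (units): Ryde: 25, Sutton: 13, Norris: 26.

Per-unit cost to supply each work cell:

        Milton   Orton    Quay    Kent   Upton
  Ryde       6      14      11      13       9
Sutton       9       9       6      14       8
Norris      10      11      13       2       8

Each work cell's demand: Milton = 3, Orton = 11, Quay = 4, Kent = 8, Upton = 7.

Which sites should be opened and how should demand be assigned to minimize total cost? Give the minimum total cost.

Minimum total cost: 387

Open {Sutton, Norris}: Milton→Sutton 9·3=27, Orton→Norris 11·11=121, Quay→Sutton 6·4=24, Kent→Norris 2·8=16, Upton→Norris 8·7=56.
Loads: Sutton carries 7/13, Norris carries 26/26. Service 244; fixed 143; total 387.
Next best feasible plan costs 390.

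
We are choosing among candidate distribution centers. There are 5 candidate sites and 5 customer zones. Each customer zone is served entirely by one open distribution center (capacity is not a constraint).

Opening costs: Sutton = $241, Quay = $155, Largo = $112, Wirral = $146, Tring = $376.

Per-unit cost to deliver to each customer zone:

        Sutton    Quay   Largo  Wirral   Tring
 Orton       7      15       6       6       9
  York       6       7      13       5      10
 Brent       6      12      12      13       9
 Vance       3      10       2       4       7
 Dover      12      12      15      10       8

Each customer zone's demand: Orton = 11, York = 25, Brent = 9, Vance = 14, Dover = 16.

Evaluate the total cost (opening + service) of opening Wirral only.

Each customer zone is assigned to its cheapest site among the open ones.
{Wirral}: Orton→Wirral 6·11=66, York→Wirral 5·25=125, Brent→Wirral 13·9=117, Vance→Wirral 4·14=56, Dover→Wirral 10·16=160. Service 524; fixed 146; total 670.

Total cost: 670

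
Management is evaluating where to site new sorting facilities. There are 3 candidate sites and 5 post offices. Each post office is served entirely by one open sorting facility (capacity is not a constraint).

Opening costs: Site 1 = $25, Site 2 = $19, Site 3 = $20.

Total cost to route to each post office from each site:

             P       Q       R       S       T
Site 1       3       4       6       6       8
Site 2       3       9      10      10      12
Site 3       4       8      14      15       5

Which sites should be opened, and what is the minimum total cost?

For any fixed open set, each post office goes to its cheapest open site; total = fixed + service.
{Site 1}: P→Site 1 3, Q→Site 1 4, R→Site 1 6, S→Site 1 6, T→Site 1 8. Service 27; fixed 25; total 52.
{Site 2}: P→Site 2 3, Q→Site 2 9, R→Site 2 10, S→Site 2 10, T→Site 2 12. Service 44; fixed 19; total 63.
{Site 3}: service 46 + fixed 20 = 66
{Site 1, Site 2, Site 3}: service 24 + fixed 64 = 88
No other subset beats 52.

Open Site 1 only; minimum total cost 52.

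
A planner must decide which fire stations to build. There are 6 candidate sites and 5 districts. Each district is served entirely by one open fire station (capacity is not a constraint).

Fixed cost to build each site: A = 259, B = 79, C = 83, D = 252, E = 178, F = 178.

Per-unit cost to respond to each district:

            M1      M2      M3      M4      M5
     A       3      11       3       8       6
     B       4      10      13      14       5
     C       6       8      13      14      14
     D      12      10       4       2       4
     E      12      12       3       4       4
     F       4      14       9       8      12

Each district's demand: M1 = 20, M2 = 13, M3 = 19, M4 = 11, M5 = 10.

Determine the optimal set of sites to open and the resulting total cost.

For any fixed open set, each district goes to its cheapest open site; total = fixed + service.
{B, E}: M1→B 4·20=80, M2→B 10·13=130, M3→E 3·19=57, M4→E 4·11=44, M5→E 4·10=40. Service 351; fixed 257; total 608.
{C, E}: service 365 + fixed 261 = 626
{B, C, E}: service 325 + fixed 340 = 665
{A, B, C, D, E, F}: M1→A 3·20=60, M2→C 8·13=104, M3→A 3·19=57, M4→D 2·11=22, M5→D 4·10=40. Service 283; fixed 1029; total 1312.
No other subset beats 608.

Open B and E; minimum total cost 608.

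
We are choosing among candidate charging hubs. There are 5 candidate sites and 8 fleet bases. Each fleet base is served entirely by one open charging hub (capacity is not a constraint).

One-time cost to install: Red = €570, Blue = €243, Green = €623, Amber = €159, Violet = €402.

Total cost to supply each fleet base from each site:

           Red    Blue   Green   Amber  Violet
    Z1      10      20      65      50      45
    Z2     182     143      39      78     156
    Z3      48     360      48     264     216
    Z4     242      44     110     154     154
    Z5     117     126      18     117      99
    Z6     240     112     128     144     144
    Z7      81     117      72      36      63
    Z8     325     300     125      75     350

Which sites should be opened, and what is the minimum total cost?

For any fixed open set, each fleet base goes to its cheapest open site; total = fixed + service.
{Amber}: Z1→Amber 50, Z2→Amber 78, Z3→Amber 264, Z4→Amber 154, Z5→Amber 117, Z6→Amber 144, Z7→Amber 36, Z8→Amber 75. Service 918; fixed 159; total 1077.
{Blue, Amber}: service 746 + fixed 402 = 1148
{Green}: service 605 + fixed 623 = 1228
{Red, Blue, Green, Amber, Violet}: service 382 + fixed 1997 = 2379
No other subset beats 1077.

Open Amber only; minimum total cost 1077.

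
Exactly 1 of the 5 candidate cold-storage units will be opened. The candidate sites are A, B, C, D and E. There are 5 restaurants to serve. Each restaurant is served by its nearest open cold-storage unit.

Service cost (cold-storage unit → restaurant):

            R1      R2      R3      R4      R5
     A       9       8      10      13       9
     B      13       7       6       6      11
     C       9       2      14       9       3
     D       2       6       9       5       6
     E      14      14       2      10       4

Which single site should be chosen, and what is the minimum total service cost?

Choose D only; total service cost 28.

With exactly 1 open, each restaurant uses its cheapest among the chosen.
{D}: R1→D 2, R2→D 6, R3→D 9, R4→D 5, R5→D 6. Service cost 28.
{C}: service cost 37
{B}: service cost 43
Among all 5 size-1 choices, {D} is lowest.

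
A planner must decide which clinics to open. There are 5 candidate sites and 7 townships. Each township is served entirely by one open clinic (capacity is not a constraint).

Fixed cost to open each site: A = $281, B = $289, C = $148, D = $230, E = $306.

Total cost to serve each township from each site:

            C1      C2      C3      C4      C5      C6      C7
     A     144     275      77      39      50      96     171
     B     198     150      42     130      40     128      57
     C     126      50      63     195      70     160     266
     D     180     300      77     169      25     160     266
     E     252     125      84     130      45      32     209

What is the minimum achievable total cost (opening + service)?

For any fixed open set, each township goes to its cheapest open site; total = fixed + service.
{B, C}: C1→C 126, C2→C 50, C3→B 42, C4→B 130, C5→B 40, C6→B 128, C7→B 57. Service 573; fixed 437; total 1010.
{A, C}: service 595 + fixed 429 = 1024
{B}: C1→B 198, C2→B 150, C3→B 42, C4→B 130, C5→B 40, C6→B 128, C7→B 57. Service 745; fixed 289; total 1034.
{A, B, C, D, E}: C1→C 126, C2→C 50, C3→B 42, C4→A 39, C5→D 25, C6→E 32, C7→B 57. Service 371; fixed 1254; total 1625.
No other subset beats 1010.

Minimum total cost: 1010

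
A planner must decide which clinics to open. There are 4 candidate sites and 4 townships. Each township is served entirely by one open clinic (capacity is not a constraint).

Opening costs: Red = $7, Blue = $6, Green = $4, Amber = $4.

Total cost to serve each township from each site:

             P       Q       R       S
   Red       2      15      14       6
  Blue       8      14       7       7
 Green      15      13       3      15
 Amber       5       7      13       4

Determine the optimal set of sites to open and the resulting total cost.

Open Green and Amber; minimum total cost 27.

For any fixed open set, each township goes to its cheapest open site; total = fixed + service.
{Green, Amber}: P→Amber 5, Q→Amber 7, R→Green 3, S→Amber 4. Service 19; fixed 8; total 27.
{Red, Green, Amber}: service 16 + fixed 15 = 31
{Blue, Green, Amber}: service 19 + fixed 14 = 33
{Red, Blue, Green, Amber}: service 16 + fixed 21 = 37
No other subset beats 27.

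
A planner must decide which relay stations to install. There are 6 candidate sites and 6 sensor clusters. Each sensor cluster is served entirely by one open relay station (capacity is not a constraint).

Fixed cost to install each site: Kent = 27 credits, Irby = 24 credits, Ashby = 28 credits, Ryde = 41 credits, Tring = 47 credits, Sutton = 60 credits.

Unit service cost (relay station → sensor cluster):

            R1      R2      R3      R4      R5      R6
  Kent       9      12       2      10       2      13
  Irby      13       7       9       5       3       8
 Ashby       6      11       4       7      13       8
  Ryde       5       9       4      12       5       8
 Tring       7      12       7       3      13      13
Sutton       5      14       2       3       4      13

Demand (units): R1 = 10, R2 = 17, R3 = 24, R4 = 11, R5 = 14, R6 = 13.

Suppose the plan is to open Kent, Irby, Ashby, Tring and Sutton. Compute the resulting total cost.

Each sensor cluster is assigned to its cheapest site among the open ones.
{Kent, Irby, Ashby, Tring, Sutton}: R1→Sutton 5·10=50, R2→Irby 7·17=119, R3→Kent 2·24=48, R4→Tring 3·11=33, R5→Kent 2·14=28, R6→Irby 8·13=104. Service 382; fixed 186; total 568.

Total cost: 568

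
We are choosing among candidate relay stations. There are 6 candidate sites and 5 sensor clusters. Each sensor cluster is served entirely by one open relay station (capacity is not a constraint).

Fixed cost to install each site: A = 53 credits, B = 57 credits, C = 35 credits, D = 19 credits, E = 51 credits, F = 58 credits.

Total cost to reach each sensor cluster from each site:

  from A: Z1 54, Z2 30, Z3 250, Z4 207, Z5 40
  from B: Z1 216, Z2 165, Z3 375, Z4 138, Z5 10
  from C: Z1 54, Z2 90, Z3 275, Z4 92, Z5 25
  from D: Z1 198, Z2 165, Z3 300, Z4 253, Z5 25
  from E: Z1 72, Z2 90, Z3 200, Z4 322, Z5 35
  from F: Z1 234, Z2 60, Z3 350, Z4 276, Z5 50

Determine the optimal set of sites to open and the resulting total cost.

Open A and C; minimum total cost 539.

For any fixed open set, each sensor cluster goes to its cheapest open site; total = fixed + service.
{A, C}: Z1→A 54, Z2→A 30, Z3→A 250, Z4→C 92, Z5→C 25. Service 451; fixed 88; total 539.
{A, C, E}: Z1→A 54, Z2→A 30, Z3→E 200, Z4→C 92, Z5→C 25. Service 401; fixed 139; total 540.
{C, E}: Z1→C 54, Z2→C 90, Z3→E 200, Z4→C 92, Z5→C 25. Service 461; fixed 86; total 547.
{A, B, C, D, E, F}: service 386 + fixed 273 = 659
No other subset beats 539.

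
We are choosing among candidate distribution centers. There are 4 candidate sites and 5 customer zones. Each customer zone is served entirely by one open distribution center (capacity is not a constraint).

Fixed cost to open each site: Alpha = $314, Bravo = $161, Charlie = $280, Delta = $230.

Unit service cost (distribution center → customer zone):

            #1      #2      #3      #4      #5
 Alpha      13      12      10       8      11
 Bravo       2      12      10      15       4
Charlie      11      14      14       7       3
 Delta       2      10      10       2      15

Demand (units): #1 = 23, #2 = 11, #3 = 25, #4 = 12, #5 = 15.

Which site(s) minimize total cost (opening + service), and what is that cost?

For any fixed open set, each customer zone goes to its cheapest open site; total = fixed + service.
{Bravo}: #1→Bravo 2·23=46, #2→Bravo 12·11=132, #3→Bravo 10·25=250, #4→Bravo 15·12=180, #5→Bravo 4·15=60. Service 668; fixed 161; total 829.
{Bravo, Delta}: #1→Bravo 2·23=46, #2→Delta 10·11=110, #3→Bravo 10·25=250, #4→Delta 2·12=24, #5→Bravo 4·15=60. Service 490; fixed 391; total 881.
{Delta}: #1→Delta 2·23=46, #2→Delta 10·11=110, #3→Delta 10·25=250, #4→Delta 2·12=24, #5→Delta 15·15=225. Service 655; fixed 230; total 885.
{Alpha, Bravo, Charlie, Delta}: service 475 + fixed 985 = 1460
No other subset beats 829.

Open Bravo only; minimum total cost 829.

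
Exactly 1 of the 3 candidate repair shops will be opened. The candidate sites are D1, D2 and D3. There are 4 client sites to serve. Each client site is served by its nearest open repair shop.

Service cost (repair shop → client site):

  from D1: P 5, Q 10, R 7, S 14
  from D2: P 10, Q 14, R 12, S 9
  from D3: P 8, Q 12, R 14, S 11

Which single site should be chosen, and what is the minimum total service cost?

With exactly 1 open, each client site uses its cheapest among the chosen.
{D1}: P→D1 5, Q→D1 10, R→D1 7, S→D1 14. Service cost 36.
{D2}: service cost 45
{D3}: service cost 45
Among all 3 size-1 choices, {D1} is lowest.

Choose D1 only; total service cost 36.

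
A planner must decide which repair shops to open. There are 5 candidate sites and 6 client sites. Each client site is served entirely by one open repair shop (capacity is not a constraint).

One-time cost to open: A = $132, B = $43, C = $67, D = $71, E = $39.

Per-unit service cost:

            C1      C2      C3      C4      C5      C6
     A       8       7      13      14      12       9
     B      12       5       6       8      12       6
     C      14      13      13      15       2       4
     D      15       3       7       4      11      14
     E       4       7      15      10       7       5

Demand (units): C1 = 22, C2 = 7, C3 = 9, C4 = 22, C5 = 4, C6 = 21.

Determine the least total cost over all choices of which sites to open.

Minimum total cost: 503

For any fixed open set, each client site goes to its cheapest open site; total = fixed + service.
{D, E}: C1→E 4·22=88, C2→D 3·7=21, C3→D 7·9=63, C4→D 4·22=88, C5→E 7·4=28, C6→E 5·21=105. Service 393; fixed 110; total 503.
{C, D, E}: service 352 + fixed 177 = 529
{B, D, E}: C1→E 4·22=88, C2→D 3·7=21, C3→B 6·9=54, C4→D 4·22=88, C5→E 7·4=28, C6→E 5·21=105. Service 384; fixed 153; total 537.
{A, B, C, D, E}: C1→E 4·22=88, C2→D 3·7=21, C3→B 6·9=54, C4→D 4·22=88, C5→C 2·4=8, C6→C 4·21=84. Service 343; fixed 352; total 695.
No other subset beats 503.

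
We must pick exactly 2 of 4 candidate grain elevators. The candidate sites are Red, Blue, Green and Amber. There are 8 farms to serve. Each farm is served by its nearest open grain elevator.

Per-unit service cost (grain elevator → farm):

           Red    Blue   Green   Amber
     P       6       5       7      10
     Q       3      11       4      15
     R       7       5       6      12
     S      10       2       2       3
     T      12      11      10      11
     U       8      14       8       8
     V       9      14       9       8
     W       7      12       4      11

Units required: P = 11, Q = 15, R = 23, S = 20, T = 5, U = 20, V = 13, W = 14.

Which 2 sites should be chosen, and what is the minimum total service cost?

Choose Blue and Green; total service cost 653.

With exactly 2 open, each farm uses its cheapest among the chosen.
{Blue, Green}: P→Blue 5·11=55, Q→Green 4·15=60, R→Blue 5·23=115, S→Blue 2·20=40, T→Green 10·5=50, U→Green 8·20=160, V→Green 9·13=117, W→Green 4·14=56. Service cost 653.
{Red, Green}: service cost 672
{Red, Blue}: service cost 685
Among all 6 size-2 choices, {Blue, Green} is lowest.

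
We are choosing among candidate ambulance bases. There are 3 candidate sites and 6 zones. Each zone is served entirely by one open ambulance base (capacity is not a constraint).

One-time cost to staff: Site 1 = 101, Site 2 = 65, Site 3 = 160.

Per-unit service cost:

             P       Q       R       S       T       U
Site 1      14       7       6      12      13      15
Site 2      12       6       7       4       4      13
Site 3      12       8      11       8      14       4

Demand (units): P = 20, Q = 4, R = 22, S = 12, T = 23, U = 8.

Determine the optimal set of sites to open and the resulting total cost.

For any fixed open set, each zone goes to its cheapest open site; total = fixed + service.
{Site 2}: P→Site 2 12·20=240, Q→Site 2 6·4=24, R→Site 2 7·22=154, S→Site 2 4·12=48, T→Site 2 4·23=92, U→Site 2 13·8=104. Service 662; fixed 65; total 727.
{Site 1, Site 2}: service 640 + fixed 166 = 806
{Site 2, Site 3}: P→Site 2 12·20=240, Q→Site 2 6·4=24, R→Site 2 7·22=154, S→Site 2 4·12=48, T→Site 2 4·23=92, U→Site 3 4·8=32. Service 590; fixed 225; total 815.
{Site 1, Site 2, Site 3}: service 568 + fixed 326 = 894
(All 7 nonempty subsets were checked; Site 2 only is lowest.)

Open Site 2 only; minimum total cost 727.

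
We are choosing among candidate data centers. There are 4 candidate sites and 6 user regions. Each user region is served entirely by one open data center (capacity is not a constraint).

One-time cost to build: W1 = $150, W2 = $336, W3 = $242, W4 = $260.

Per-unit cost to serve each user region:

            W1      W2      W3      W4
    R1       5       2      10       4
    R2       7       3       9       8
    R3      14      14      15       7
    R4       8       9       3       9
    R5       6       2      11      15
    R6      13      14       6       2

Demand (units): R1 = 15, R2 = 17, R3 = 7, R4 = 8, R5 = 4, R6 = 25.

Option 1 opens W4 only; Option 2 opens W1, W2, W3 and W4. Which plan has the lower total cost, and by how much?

Option 1: {W4}: R1→W4 4·15=60, R2→W4 8·17=136, R3→W4 7·7=49, R4→W4 9·8=72, R5→W4 15·4=60, R6→W4 2·25=50. Service 427; fixed 260; total 687.
Option 2: {W1, W2, W3, W4}: R1→W2 2·15=30, R2→W2 3·17=51, R3→W4 7·7=49, R4→W3 3·8=24, R5→W2 2·4=8, R6→W4 2·25=50. Service 212; fixed 988; total 1200.
Difference: |687 − 1200| = 513.

Option 1 is cheaper by 513.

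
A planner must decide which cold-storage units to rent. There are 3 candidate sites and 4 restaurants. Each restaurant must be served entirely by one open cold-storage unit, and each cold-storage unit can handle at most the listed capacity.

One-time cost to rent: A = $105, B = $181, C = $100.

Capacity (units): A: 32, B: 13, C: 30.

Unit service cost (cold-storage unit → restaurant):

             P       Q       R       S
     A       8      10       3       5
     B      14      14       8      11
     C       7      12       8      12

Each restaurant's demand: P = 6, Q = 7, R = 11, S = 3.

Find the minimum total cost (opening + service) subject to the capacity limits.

Open {A}: P→A 8·6=48, Q→A 10·7=70, R→A 3·11=33, S→A 5·3=15.
Loads: A carries 27/32. Service 166; fixed 105; total 271.
Next best feasible plan costs 350.

Minimum total cost: 271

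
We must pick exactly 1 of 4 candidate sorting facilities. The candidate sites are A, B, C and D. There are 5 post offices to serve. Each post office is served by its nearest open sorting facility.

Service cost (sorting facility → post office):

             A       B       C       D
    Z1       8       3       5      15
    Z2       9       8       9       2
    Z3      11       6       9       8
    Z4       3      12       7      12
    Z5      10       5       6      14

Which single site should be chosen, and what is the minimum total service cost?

Choose B only; total service cost 34.

With exactly 1 open, each post office uses its cheapest among the chosen.
{B}: Z1→B 3, Z2→B 8, Z3→B 6, Z4→B 12, Z5→B 5. Service cost 34.
{C}: service cost 36
{A}: service cost 41
Among all 4 size-1 choices, {B} is lowest.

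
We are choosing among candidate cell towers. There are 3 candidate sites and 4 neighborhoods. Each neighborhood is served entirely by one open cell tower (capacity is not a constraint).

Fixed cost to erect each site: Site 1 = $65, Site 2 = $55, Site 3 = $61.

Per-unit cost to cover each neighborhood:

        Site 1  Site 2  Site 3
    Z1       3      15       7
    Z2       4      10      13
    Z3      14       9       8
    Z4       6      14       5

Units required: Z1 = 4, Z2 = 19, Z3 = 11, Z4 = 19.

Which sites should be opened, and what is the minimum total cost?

For any fixed open set, each neighborhood goes to its cheapest open site; total = fixed + service.
{Site 1, Site 3}: Z1→Site 1 3·4=12, Z2→Site 1 4·19=76, Z3→Site 3 8·11=88, Z4→Site 3 5·19=95. Service 271; fixed 126; total 397.
{Site 1}: service 356 + fixed 65 = 421
{Site 1, Site 2}: Z1→Site 1 3·4=12, Z2→Site 1 4·19=76, Z3→Site 2 9·11=99, Z4→Site 1 6·19=114. Service 301; fixed 120; total 421.
{Site 1, Site 2, Site 3}: service 271 + fixed 181 = 452
No other subset beats 397.

Open Site 1 and Site 3; minimum total cost 397.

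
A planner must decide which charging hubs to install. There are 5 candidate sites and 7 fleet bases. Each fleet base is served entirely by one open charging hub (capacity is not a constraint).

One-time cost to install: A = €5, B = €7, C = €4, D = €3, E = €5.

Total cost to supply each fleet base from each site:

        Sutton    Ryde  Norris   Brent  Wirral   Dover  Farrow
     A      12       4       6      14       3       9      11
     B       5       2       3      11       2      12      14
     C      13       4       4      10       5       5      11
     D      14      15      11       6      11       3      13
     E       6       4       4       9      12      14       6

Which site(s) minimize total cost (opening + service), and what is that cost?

Open B, D and E; minimum total cost 42.

For any fixed open set, each fleet base goes to its cheapest open site; total = fixed + service.
{B, D, E}: Sutton→B 5, Ryde→B 2, Norris→B 3, Brent→D 6, Wirral→B 2, Dover→D 3, Farrow→E 6. Service 27; fixed 15; total 42.
{B, D}: Sutton→B 5, Ryde→B 2, Norris→B 3, Brent→D 6, Wirral→B 2, Dover→D 3, Farrow→D 13. Service 34; fixed 10; total 44.
{A, D, E}: Sutton→E 6, Ryde→A 4, Norris→E 4, Brent→D 6, Wirral→A 3, Dover→D 3, Farrow→E 6. Service 32; fixed 13; total 45.
{A, B, C, D, E}: service 27 + fixed 24 = 51
No other subset beats 42.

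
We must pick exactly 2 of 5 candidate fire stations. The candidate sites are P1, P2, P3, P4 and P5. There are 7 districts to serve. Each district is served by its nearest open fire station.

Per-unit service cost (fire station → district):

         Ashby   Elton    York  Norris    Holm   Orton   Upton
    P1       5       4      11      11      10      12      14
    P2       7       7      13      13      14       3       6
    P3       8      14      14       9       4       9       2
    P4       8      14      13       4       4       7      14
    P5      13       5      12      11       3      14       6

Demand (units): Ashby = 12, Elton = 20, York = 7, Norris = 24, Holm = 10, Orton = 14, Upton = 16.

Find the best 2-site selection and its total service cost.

Choose P2 and P4; total service cost 589.

With exactly 2 open, each district uses its cheapest among the chosen.
{P2, P4}: Ashby→P2 7·12=84, Elton→P2 7·20=140, York→P2 13·7=91, Norris→P4 4·24=96, Holm→P4 4·10=40, Orton→P2 3·14=42, Upton→P2 6·16=96. Service cost 589.
{P4, P5}: service cost 600
{P1, P3}: service cost 631
Among all 10 size-2 choices, {P2, P4} is lowest.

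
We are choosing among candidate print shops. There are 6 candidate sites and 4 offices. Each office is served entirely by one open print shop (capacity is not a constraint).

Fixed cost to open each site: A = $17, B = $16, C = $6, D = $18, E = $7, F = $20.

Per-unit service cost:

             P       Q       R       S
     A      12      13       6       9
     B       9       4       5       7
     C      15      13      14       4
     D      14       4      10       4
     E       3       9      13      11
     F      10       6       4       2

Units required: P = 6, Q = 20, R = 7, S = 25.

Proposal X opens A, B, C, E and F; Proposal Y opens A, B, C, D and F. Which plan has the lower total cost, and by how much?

Proposal X is cheaper by 47.

Proposal X: {A, B, C, E, F}: P→E 3·6=18, Q→B 4·20=80, R→F 4·7=28, S→F 2·25=50. Service 176; fixed 66; total 242.
Proposal Y: {A, B, C, D, F}: P→B 9·6=54, Q→B 4·20=80, R→F 4·7=28, S→F 2·25=50. Service 212; fixed 77; total 289.
Difference: |242 − 289| = 47.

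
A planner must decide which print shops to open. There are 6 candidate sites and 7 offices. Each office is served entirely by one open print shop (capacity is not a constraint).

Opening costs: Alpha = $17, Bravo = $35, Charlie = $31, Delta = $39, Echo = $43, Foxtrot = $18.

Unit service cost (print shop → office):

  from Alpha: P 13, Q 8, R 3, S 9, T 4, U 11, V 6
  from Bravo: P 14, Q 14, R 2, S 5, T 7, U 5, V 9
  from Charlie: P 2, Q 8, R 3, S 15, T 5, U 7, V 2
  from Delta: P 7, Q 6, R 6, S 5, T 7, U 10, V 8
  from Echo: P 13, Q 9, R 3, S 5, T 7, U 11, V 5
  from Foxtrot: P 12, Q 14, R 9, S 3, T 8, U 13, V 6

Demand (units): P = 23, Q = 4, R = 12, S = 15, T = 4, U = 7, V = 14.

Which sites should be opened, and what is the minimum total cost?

For any fixed open set, each office goes to its cheapest open site; total = fixed + service.
{Charlie, Foxtrot}: P→Charlie 2·23=46, Q→Charlie 8·4=32, R→Charlie 3·12=36, S→Foxtrot 3·15=45, T→Charlie 5·4=20, U→Charlie 7·7=49, V→Charlie 2·14=28. Service 256; fixed 49; total 305.
{Bravo, Charlie, Foxtrot}: service 230 + fixed 84 = 314
{Alpha, Charlie, Foxtrot}: P→Charlie 2·23=46, Q→Alpha 8·4=32, R→Alpha 3·12=36, S→Foxtrot 3·15=45, T→Alpha 4·4=16, U→Charlie 7·7=49, V→Charlie 2·14=28. Service 252; fixed 66; total 318.
{Alpha, Bravo, Charlie, Delta, Echo, Foxtrot}: P→Charlie 2·23=46, Q→Delta 6·4=24, R→Bravo 2·12=24, S→Foxtrot 3·15=45, T→Alpha 4·4=16, U→Bravo 5·7=35, V→Charlie 2·14=28. Service 218; fixed 183; total 401.
No other subset beats 305.

Open Charlie and Foxtrot; minimum total cost 305.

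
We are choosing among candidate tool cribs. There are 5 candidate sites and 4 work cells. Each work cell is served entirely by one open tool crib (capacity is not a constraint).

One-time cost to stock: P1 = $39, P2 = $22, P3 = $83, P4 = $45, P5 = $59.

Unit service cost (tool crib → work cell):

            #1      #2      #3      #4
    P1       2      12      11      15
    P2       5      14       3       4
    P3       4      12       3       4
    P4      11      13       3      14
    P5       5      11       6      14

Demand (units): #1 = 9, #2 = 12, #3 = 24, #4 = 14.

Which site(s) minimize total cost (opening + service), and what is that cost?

For any fixed open set, each work cell goes to its cheapest open site; total = fixed + service.
{P1, P2}: #1→P1 2·9=18, #2→P1 12·12=144, #3→P2 3·24=72, #4→P2 4·14=56. Service 290; fixed 61; total 351.
{P2}: #1→P2 5·9=45, #2→P2 14·12=168, #3→P2 3·24=72, #4→P2 4·14=56. Service 341; fixed 22; total 363.
{P2, P5}: service 305 + fixed 81 = 386
{P1, P2, P3, P4, P5}: #1→P1 2·9=18, #2→P5 11·12=132, #3→P2 3·24=72, #4→P2 4·14=56. Service 278; fixed 248; total 526.
No other subset beats 351.

Open P1 and P2; minimum total cost 351.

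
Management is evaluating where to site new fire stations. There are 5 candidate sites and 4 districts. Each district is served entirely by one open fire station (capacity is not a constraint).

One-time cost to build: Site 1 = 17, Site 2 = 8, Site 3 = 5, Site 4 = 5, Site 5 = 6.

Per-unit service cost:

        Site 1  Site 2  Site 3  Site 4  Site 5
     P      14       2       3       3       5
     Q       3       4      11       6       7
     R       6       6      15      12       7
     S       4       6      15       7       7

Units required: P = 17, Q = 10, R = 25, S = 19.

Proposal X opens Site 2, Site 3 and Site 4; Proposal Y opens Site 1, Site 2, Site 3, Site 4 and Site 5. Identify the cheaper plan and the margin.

Proposal X: {Site 2, Site 3, Site 4}: P→Site 2 2·17=34, Q→Site 2 4·10=40, R→Site 2 6·25=150, S→Site 2 6·19=114. Service 338; fixed 18; total 356.
Proposal Y: {Site 1, Site 2, Site 3, Site 4, Site 5}: P→Site 2 2·17=34, Q→Site 1 3·10=30, R→Site 1 6·25=150, S→Site 1 4·19=76. Service 290; fixed 41; total 331.
Difference: |356 − 331| = 25.

Proposal Y is cheaper by 25.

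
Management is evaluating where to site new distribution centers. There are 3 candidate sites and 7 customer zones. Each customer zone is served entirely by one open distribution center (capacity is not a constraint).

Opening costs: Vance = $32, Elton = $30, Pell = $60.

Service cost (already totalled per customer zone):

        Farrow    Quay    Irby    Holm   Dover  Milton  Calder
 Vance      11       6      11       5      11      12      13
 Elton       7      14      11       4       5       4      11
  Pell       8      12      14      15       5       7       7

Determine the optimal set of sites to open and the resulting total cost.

For any fixed open set, each customer zone goes to its cheapest open site; total = fixed + service.
{Elton}: Farrow→Elton 7, Quay→Elton 14, Irby→Elton 11, Holm→Elton 4, Dover→Elton 5, Milton→Elton 4, Calder→Elton 11. Service 56; fixed 30; total 86.
{Vance}: service 69 + fixed 32 = 101
{Vance, Elton}: service 48 + fixed 62 = 110
{Vance, Elton, Pell}: Farrow→Elton 7, Quay→Vance 6, Irby→Vance 11, Holm→Elton 4, Dover→Elton 5, Milton→Elton 4, Calder→Pell 7. Service 44; fixed 122; total 166.
(All 7 nonempty subsets were checked; Elton only is lowest.)

Open Elton only; minimum total cost 86.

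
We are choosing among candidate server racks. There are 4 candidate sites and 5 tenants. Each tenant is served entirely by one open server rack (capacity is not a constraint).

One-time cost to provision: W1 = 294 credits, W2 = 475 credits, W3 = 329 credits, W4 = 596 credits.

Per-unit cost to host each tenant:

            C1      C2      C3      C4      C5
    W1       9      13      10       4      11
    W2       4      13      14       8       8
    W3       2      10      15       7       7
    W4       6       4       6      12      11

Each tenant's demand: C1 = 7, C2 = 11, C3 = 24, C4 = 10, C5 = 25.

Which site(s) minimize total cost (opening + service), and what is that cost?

For any fixed open set, each tenant goes to its cheapest open site; total = fixed + service.
{W1}: C1→W1 9·7=63, C2→W1 13·11=143, C3→W1 10·24=240, C4→W1 4·10=40, C5→W1 11·25=275. Service 761; fixed 294; total 1055.
{W3}: service 729 + fixed 329 = 1058
{W1, W3}: service 579 + fixed 623 = 1202
{W1, W2, W3, W4}: service 417 + fixed 1694 = 2111
(All 15 nonempty subsets were checked; W1 only is lowest.)

Open W1 only; minimum total cost 1055.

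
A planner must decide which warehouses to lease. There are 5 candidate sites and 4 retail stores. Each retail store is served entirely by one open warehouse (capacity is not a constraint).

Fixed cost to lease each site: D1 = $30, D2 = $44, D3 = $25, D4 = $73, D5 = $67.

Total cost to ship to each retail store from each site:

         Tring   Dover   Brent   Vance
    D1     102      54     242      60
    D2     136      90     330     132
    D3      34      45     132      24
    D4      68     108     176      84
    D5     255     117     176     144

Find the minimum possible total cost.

Minimum total cost: 260

For any fixed open set, each retail store goes to its cheapest open site; total = fixed + service.
{D3}: Tring→D3 34, Dover→D3 45, Brent→D3 132, Vance→D3 24. Service 235; fixed 25; total 260.
{D1, D3}: service 235 + fixed 55 = 290
{D2, D3}: service 235 + fixed 69 = 304
{D1, D2, D3, D4, D5}: service 235 + fixed 239 = 474
No other subset beats 260.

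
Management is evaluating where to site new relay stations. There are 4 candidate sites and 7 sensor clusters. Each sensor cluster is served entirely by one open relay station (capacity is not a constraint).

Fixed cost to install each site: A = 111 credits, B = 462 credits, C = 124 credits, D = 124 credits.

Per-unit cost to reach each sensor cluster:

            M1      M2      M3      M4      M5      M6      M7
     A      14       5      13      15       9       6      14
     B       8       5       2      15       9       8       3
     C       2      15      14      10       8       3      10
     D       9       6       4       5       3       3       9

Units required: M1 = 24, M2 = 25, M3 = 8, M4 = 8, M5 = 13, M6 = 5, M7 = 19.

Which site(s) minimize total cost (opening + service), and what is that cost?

Open C and D; minimum total cost 743.

For any fixed open set, each sensor cluster goes to its cheapest open site; total = fixed + service.
{C, D}: M1→C 2·24=48, M2→D 6·25=150, M3→D 4·8=32, M4→D 5·8=40, M5→D 3·13=39, M6→C 3·5=15, M7→D 9·19=171. Service 495; fixed 248; total 743.
{D}: service 663 + fixed 124 = 787
{A, C, D}: service 470 + fixed 359 = 829
{A, B, C, D}: M1→C 2·24=48, M2→A 5·25=125, M3→B 2·8=16, M4→D 5·8=40, M5→D 3·13=39, M6→C 3·5=15, M7→B 3·19=57. Service 340; fixed 821; total 1161.
No other subset beats 743.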